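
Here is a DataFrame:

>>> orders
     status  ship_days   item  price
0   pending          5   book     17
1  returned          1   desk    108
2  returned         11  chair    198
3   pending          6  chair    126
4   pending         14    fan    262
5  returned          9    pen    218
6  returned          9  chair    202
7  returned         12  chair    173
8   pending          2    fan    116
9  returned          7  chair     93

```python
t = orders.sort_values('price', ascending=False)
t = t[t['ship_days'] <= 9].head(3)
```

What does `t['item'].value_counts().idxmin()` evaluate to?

sort by price descending:
     status  ship_days   item  price
4   pending         14    fan    262
5  returned          9    pen    218
6  returned          9  chair    202
2  returned         11  chair    198
7  returned         12  chair    173
3   pending          6  chair    126
8   pending          2    fan    116
1  returned          1   desk    108
9  returned          7  chair     93
0   pending          5   book     17
filter rows where ship_days <= 9:
     status  ship_days   item  price
5  returned          9    pen    218
6  returned          9  chair    202
3   pending          6  chair    126
8   pending          2    fan    116
1  returned          1   desk    108
9  returned          7  chair     93
0   pending          5   book     17
take first 3 rows:
     status  ship_days   item  price
5  returned          9    pen    218
6  returned          9  chair    202
3   pending          6  chair    126
value_counts of item:
item
chair    2
pen      1
Name: count, dtype: int64
Finally, label with the smallest value = pen.

pen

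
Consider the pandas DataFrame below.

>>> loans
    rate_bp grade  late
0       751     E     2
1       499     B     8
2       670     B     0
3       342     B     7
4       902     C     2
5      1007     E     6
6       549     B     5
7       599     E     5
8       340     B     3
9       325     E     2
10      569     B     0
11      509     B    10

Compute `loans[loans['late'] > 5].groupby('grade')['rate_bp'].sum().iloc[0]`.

1350

filter rows where late > 5:
    rate_bp grade  late
1       499     B     8
3       342     B     7
5      1007     E     6
11      509     B    10
group by grade, sum of rate_bp:
grade
B    1350
E    1007
Name: rate_bp, dtype: int64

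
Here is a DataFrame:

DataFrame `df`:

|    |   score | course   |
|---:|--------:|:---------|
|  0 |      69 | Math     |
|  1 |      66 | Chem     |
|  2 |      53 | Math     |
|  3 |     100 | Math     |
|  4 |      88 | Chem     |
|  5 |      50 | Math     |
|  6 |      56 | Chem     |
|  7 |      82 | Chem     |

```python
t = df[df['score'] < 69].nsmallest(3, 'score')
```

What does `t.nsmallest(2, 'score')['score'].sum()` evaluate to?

filter rows where score < 69:
   score course
1     66   Chem
2     53   Math
5     50   Math
6     56   Chem
take 3 rows with smallest score:
   score course
5     50   Math
2     53   Math
6     56   Chem
take 2 rows with smallest score:
   score course
5     50   Math
2     53   Math
Reading off the sum of column 'score', we get 103.

103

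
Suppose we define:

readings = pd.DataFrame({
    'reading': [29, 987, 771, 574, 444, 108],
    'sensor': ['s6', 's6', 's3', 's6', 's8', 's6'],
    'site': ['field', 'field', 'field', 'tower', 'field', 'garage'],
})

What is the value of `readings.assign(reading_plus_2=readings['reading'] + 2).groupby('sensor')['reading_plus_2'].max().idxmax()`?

add column reading_plus_2 = readings['reading'] + 2:
   reading sensor    site  reading_plus_2
0       29     s6   field              31
1      987     s6   field             989
2      771     s3   field             773
3      574     s6   tower             576
4      444     s8   field             446
5      108     s6  garage             110
group by sensor, max of reading_plus_2:
sensor
s3    773
s6    989
s8    446
Name: reading_plus_2, dtype: int64
Then the label with the largest value: s6

s6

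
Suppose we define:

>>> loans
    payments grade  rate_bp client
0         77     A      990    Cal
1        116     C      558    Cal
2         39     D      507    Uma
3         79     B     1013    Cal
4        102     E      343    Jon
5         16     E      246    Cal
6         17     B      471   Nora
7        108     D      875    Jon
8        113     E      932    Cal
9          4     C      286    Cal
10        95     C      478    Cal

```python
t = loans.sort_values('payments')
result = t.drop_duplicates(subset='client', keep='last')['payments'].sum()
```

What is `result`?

280

sort by payments:
    payments grade  rate_bp client
9          4     C      286    Cal
5         16     E      246    Cal
6         17     B      471   Nora
2         39     D      507    Uma
0         77     A      990    Cal
3         79     B     1013    Cal
10        95     C      478    Cal
4        102     E      343    Jon
7        108     D      875    Jon
8        113     E      932    Cal
1        116     C      558    Cal
drop duplicate client (keep=last):
   payments grade  rate_bp client
6        17     B      471   Nora
2        39     D      507    Uma
7       108     D      875    Jon
1       116     C      558    Cal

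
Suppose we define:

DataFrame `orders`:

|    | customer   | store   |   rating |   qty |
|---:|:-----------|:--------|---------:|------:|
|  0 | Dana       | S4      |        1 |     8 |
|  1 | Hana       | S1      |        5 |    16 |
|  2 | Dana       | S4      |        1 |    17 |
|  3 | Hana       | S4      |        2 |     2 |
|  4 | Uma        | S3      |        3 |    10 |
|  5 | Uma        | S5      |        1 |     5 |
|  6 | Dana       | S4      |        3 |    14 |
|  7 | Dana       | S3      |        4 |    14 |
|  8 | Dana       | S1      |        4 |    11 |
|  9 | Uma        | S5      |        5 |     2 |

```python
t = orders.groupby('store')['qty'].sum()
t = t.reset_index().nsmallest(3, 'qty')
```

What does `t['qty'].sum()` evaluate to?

group by store, sum of qty:
store
S1    27
S3    24
S4    41
S5     7
Name: qty, dtype: int64
reset_index():
  store  qty
0    S1   27
1    S3   24
2    S4   41
3    S5    7
take 3 rows with smallest qty:
  store  qty
3    S5    7
1    S3   24
0    S1   27
Then the sum of column 'qty': 58

58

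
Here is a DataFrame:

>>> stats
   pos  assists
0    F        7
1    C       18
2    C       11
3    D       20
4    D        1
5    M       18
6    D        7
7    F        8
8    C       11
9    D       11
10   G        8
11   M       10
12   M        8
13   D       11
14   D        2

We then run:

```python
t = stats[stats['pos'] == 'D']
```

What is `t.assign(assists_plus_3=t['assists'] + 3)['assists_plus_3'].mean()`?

filter rows where pos == 'D':
   pos  assists
3    D       20
4    D        1
6    D        7
9    D       11
13   D       11
14   D        2
add column assists_plus_3 = t['assists'] + 3:
   pos  assists  assists_plus_3
3    D       20              23
4    D        1               4
6    D        7              10
9    D       11              14
13   D       11              14
14   D        2               5
The mean of column 'assists_plus_3' is 11.6666666667.

11.6666666667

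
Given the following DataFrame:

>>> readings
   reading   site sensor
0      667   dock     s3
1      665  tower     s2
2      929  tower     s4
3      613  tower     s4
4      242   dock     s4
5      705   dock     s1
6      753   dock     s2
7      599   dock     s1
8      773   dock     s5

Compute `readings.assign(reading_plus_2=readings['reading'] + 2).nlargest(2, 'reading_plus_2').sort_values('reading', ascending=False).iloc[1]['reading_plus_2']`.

add column reading_plus_2 = readings['reading'] + 2:
   reading   site sensor  reading_plus_2
0      667   dock     s3             669
1      665  tower     s2             667
2      929  tower     s4             931
3      613  tower     s4             615
4      242   dock     s4             244
5      705   dock     s1             707
6      753   dock     s2             755
7      599   dock     s1             601
8      773   dock     s5             775
take 2 rows with largest reading_plus_2:
   reading   site sensor  reading_plus_2
2      929  tower     s4             931
8      773   dock     s5             775
sort by reading descending:
   reading   site sensor  reading_plus_2
2      929  tower     s4             931
8      773   dock     s5             775
So iloc[1]['reading_plus_2'] = 775.

775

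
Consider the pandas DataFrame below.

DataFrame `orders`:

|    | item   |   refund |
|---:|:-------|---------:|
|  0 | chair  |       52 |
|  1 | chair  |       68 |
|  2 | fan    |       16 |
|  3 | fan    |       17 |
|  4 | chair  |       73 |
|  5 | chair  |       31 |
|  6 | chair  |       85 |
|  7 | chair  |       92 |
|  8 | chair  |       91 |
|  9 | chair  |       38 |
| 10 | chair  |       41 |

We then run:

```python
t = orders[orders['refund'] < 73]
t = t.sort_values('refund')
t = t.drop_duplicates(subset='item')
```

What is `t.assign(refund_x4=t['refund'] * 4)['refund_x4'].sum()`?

filter rows where refund < 73:
     item  refund
0   chair      52
1   chair      68
2     fan      16
3     fan      17
5   chair      31
9   chair      38
10  chair      41
sort by refund:
     item  refund
2     fan      16
3     fan      17
5   chair      31
9   chair      38
10  chair      41
0   chair      52
1   chair      68
drop duplicate item (keep=first):
    item  refund
2    fan      16
5  chair      31
add column refund_x4 = t['refund'] * 4:
    item  refund  refund_x4
2    fan      16         64
5  chair      31        124
The sum of column 'refund_x4' is 188.

188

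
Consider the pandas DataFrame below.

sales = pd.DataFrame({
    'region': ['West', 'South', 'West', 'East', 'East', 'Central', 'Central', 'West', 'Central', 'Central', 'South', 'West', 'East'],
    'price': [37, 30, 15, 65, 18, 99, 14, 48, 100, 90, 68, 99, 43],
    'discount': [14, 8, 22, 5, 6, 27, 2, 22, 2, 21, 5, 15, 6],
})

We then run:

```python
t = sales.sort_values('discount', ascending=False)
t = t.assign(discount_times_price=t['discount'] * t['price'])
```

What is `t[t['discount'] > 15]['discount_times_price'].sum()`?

5949

sort by discount descending:
     region  price  discount
5   Central     99        27
2      West     15        22
7      West     48        22
9   Central     90        21
11     West     99        15
0      West     37        14
1     South     30         8
4      East     18         6
12     East     43         6
3      East     65         5
10    South     68         5
6   Central     14         2
8   Central    100         2
add column discount_times_price = t['discount'] * t['price']:
     region  price  discount  discount_times_price
5   Central     99        27                  2673
2      West     15        22                   330
7      West     48        22                  1056
9   Central     90        21                  1890
11     West     99        15                  1485
0      West     37        14                   518
1     South     30         8                   240
4      East     18         6                   108
12     East     43         6                   258
3      East     65         5                   325
10    South     68         5                   340
6   Central     14         2                    28
8   Central    100         2                   200
filter rows where discount > 15:
    region  price  discount  discount_times_price
5  Central     99        27                  2673
2     West     15        22                   330
7     West     48        22                  1056
9  Central     90        21                  1890
The sum of column 'discount_times_price' is 5949.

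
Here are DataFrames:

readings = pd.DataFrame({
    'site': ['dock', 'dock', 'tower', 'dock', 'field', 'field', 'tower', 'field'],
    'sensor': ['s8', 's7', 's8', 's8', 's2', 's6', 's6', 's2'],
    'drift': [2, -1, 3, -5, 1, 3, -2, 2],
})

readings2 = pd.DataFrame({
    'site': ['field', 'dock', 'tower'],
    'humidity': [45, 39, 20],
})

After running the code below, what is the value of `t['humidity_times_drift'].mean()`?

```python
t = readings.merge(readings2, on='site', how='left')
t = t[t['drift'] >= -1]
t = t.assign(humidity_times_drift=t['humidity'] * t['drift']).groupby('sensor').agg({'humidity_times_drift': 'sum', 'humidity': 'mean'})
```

92.25

merge on 'site' (how='left') → 8 rows:
    site sensor  drift  humidity
0   dock     s8      2        39
1   dock     s7     -1        39
2  tower     s8      3        20
3   dock     s8     -5        39
4  field     s2      1        45
5  field     s6      3        45
6  tower     s6     -2        20
7  field     s2      2        45
filter rows where drift >= -1:
    site sensor  drift  humidity
0   dock     s8      2        39
1   dock     s7     -1        39
2  tower     s8      3        20
4  field     s2      1        45
5  field     s6      3        45
7  field     s2      2        45
add column humidity_times_drift = t['humidity'] * t['drift']:
    site sensor  drift  humidity  humidity_times_drift
0   dock     s8      2        39                    78
1   dock     s7     -1        39                   -39
2  tower     s8      3        20                    60
4  field     s2      1        45                    45
5  field     s6      3        45                   135
7  field     s2      2        45                    90
group by sensor: sum(humidity_times_drift), mean(humidity):
        humidity_times_drift  humidity
sensor                                
s2                       135      45.0
s6                       135      45.0
s7                       -39      39.0
s8                       138      29.5
So mean() = 92.25.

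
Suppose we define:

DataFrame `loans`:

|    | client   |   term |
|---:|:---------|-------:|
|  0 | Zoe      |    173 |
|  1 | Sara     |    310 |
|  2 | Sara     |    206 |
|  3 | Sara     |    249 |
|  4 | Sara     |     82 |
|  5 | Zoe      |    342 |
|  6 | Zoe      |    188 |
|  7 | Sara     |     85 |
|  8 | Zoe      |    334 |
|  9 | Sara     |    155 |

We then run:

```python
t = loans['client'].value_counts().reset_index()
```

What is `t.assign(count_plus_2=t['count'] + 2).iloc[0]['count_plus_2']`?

value_counts of client:
client
Sara    6
Zoe     4
Name: count, dtype: int64
reset_index():
  client  count
0   Sara      6
1    Zoe      4
add column count_plus_2 = t['count'] + 2:
  client  count  count_plus_2
0   Sara      6             8
1    Zoe      4             6

8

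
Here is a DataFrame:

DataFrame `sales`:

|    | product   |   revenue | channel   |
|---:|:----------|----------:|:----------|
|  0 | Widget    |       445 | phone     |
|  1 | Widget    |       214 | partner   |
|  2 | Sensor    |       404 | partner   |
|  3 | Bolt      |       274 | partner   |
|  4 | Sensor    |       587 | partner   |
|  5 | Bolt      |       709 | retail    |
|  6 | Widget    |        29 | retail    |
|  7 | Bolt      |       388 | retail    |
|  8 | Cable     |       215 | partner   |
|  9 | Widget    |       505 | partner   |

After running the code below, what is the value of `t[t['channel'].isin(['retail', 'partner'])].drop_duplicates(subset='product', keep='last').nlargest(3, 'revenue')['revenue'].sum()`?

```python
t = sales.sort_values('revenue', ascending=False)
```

sort by revenue descending:
  product  revenue  channel
5    Bolt      709   retail
4  Sensor      587  partner
9  Widget      505  partner
0  Widget      445    phone
2  Sensor      404  partner
7    Bolt      388   retail
3    Bolt      274  partner
8   Cable      215  partner
1  Widget      214  partner
6  Widget       29   retail
filter rows where channel in ['retail', 'partner']:
  product  revenue  channel
5    Bolt      709   retail
4  Sensor      587  partner
9  Widget      505  partner
2  Sensor      404  partner
7    Bolt      388   retail
3    Bolt      274  partner
8   Cable      215  partner
1  Widget      214  partner
6  Widget       29   retail
drop duplicate product (keep=last):
  product  revenue  channel
2  Sensor      404  partner
3    Bolt      274  partner
8   Cable      215  partner
6  Widget       29   retail
take 3 rows with largest revenue:
  product  revenue  channel
2  Sensor      404  partner
3    Bolt      274  partner
8   Cable      215  partner

893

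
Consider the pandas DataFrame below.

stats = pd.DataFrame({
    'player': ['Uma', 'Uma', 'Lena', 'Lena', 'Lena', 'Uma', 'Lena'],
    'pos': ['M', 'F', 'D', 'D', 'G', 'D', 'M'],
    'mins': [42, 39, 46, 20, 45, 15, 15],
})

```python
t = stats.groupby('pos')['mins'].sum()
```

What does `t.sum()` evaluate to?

222

group by pos, sum of mins:
pos
D    81
F    39
G    45
M    57
Name: mins, dtype: int64
Taking the sum of the resulting series gives 222.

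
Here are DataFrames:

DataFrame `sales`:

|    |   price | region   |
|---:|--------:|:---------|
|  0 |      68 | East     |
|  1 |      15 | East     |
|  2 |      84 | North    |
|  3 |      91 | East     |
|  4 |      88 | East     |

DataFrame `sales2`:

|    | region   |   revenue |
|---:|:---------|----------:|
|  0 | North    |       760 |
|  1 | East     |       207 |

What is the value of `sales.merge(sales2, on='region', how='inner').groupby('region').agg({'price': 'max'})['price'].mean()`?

merge on 'region' (how='inner') → 5 rows:
   price region  revenue
0     68   East      207
1     15   East      207
2     84  North      760
3     91   East      207
4     88   East      207
group by region, max of price:
        price
region       
East       91
North      84
Taking the mean of column 'price' gives 87.5.

87.5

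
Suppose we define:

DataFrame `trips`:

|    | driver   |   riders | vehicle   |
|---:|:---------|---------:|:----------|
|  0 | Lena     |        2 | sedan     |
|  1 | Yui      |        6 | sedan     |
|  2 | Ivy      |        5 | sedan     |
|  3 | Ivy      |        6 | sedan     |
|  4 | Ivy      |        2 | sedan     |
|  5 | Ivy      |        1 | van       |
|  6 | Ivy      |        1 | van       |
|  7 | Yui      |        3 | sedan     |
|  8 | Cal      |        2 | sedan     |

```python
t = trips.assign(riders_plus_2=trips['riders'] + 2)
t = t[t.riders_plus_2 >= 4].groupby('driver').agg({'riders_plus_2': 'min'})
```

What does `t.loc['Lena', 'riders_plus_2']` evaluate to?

add column riders_plus_2 = trips['riders'] + 2:
  driver  riders vehicle  riders_plus_2
0   Lena       2   sedan              4
1    Yui       6   sedan              8
2    Ivy       5   sedan              7
3    Ivy       6   sedan              8
4    Ivy       2   sedan              4
5    Ivy       1     van              3
6    Ivy       1     van              3
7    Yui       3   sedan              5
8    Cal       2   sedan              4
filter rows where riders_plus_2 >= 4:
  driver  riders vehicle  riders_plus_2
0   Lena       2   sedan              4
1    Yui       6   sedan              8
2    Ivy       5   sedan              7
3    Ivy       6   sedan              8
4    Ivy       2   sedan              4
7    Yui       3   sedan              5
8    Cal       2   sedan              4
group by driver, min of riders_plus_2:
        riders_plus_2
driver               
Cal                 4
Ivy                 4
Lena                4
Yui                 5
Then the value at row 'Lena', column 'riders_plus_2': 4

4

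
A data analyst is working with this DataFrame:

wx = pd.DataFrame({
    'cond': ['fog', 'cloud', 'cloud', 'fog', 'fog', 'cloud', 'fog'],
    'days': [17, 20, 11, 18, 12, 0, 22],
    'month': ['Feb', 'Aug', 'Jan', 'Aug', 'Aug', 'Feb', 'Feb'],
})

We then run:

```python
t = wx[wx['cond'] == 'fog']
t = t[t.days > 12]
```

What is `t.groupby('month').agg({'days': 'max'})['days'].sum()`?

filter rows where cond == 'fog':
  cond  days month
0  fog    17   Feb
3  fog    18   Aug
4  fog    12   Aug
6  fog    22   Feb
filter rows where days > 12:
  cond  days month
0  fog    17   Feb
3  fog    18   Aug
6  fog    22   Feb
group by month, max of days:
       days
month      
Aug      18
Feb      22
Then the sum of column 'days': 40

40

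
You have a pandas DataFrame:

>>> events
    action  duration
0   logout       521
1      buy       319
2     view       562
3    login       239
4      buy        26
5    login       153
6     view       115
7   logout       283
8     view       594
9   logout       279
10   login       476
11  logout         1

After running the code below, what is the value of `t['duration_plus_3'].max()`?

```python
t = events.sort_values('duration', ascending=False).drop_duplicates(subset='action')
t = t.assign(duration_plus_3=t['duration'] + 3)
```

597

sort by duration descending:
    action  duration
8     view       594
2     view       562
0   logout       521
10   login       476
1      buy       319
7   logout       283
9   logout       279
3    login       239
5    login       153
6     view       115
4      buy        26
11  logout         1
drop duplicate action (keep=first):
    action  duration
8     view       594
0   logout       521
10   login       476
1      buy       319
add column duration_plus_3 = t['duration'] + 3:
    action  duration  duration_plus_3
8     view       594              597
0   logout       521              524
10   login       476              479
1      buy       319              322
The max of column 'duration_plus_3' is 597.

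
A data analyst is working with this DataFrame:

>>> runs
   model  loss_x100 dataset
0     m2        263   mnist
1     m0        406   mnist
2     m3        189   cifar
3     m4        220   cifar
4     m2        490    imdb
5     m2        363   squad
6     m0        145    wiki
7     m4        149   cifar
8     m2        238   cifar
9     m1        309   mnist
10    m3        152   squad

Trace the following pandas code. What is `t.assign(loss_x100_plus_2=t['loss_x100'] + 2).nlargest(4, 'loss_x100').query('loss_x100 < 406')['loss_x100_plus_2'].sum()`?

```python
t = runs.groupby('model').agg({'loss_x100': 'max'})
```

group by model, max of loss_x100:
       loss_x100
model           
m0           406
m1           309
m2           490
m3           189
m4           220
add column loss_x100_plus_2 = t['loss_x100'] + 2:
       loss_x100  loss_x100_plus_2
model                             
m0           406               408
m1           309               311
m2           490               492
m3           189               191
m4           220               222
take 4 rows with largest loss_x100:
       loss_x100  loss_x100_plus_2
model                             
m2           490               492
m0           406               408
m1           309               311
m4           220               222
filter rows where loss_x100 < 406:
       loss_x100  loss_x100_plus_2
model                             
m1           309               311
m4           220               222

533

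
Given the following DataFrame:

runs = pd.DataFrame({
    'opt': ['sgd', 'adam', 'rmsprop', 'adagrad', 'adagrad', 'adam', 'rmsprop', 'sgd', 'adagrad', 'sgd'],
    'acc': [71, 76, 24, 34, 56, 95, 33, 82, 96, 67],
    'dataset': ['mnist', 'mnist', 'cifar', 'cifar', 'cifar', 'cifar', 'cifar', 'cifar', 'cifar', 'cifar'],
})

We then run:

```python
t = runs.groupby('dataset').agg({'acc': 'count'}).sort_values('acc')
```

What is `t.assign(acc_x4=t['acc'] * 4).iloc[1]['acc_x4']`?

32

group by dataset, count of acc:
         acc
dataset     
cifar      8
mnist      2
sort by acc:
         acc
dataset     
mnist      2
cifar      8
add column acc_x4 = t['acc'] * 4:
         acc  acc_x4
dataset             
mnist      2       8
cifar      8      32
Taking the value at position 1, column 'acc_x4' gives 32.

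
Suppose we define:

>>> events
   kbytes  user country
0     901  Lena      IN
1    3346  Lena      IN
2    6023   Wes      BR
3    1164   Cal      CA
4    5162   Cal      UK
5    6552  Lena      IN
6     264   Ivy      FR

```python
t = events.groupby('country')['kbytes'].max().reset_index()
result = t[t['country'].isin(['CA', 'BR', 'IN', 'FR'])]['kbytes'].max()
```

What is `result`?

6552

group by country, max of kbytes:
country
BR    6023
CA    1164
FR     264
IN    6552
UK    5162
Name: kbytes, dtype: int64
reset_index():
  country  kbytes
0      BR    6023
1      CA    1164
2      FR     264
3      IN    6552
4      UK    5162
filter rows where country in ['CA', 'BR', 'IN', 'FR']:
  country  kbytes
0      BR    6023
1      CA    1164
2      FR     264
3      IN    6552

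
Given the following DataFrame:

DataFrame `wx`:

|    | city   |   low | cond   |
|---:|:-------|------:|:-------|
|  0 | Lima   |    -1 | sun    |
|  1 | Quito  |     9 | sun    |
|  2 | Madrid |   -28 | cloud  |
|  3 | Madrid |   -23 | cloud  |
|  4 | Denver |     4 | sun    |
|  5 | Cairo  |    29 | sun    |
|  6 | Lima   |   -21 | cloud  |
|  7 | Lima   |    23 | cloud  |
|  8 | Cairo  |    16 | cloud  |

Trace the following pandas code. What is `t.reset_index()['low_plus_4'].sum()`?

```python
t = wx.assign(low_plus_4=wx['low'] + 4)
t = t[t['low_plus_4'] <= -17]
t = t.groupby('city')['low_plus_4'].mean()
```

-38.5

add column low_plus_4 = wx['low'] + 4:
     city  low   cond  low_plus_4
0    Lima   -1    sun           3
1   Quito    9    sun          13
2  Madrid  -28  cloud         -24
3  Madrid  -23  cloud         -19
4  Denver    4    sun           8
5   Cairo   29    sun          33
6    Lima  -21  cloud         -17
7    Lima   23  cloud          27
8   Cairo   16  cloud          20
filter rows where low_plus_4 <= -17:
     city  low   cond  low_plus_4
2  Madrid  -28  cloud         -24
3  Madrid  -23  cloud         -19
6    Lima  -21  cloud         -17
group by city, mean of low_plus_4:
city
Lima     -17.0
Madrid   -21.5
Name: low_plus_4, dtype: float64
reset_index():
     city  low_plus_4
0    Lima       -17.0
1  Madrid       -21.5
So sum() = -38.5.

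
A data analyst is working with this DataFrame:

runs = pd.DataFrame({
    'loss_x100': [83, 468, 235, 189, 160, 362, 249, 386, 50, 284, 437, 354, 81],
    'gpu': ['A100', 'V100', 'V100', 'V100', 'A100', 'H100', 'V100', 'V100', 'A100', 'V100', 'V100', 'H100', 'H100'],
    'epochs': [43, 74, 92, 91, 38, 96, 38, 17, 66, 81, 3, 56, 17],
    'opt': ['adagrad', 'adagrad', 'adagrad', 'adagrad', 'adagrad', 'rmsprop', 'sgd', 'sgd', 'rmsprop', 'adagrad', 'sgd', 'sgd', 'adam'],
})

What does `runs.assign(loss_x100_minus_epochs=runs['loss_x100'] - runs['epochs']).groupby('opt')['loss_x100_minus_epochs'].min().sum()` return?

299

add column loss_x100_minus_epochs = runs['loss_x100'] - runs['epochs']:
    loss_x100   gpu  epochs      opt  loss_x100_minus_epochs
0          83  A100      43  adagrad                      40
1         468  V100      74  adagrad                     394
2         235  V100      92  adagrad                     143
3         189  V100      91  adagrad                      98
4         160  A100      38  adagrad                     122
5         362  H100      96  rmsprop                     266
6         249  V100      38      sgd                     211
7         386  V100      17      sgd                     369
8          50  A100      66  rmsprop                     -16
9         284  V100      81  adagrad                     203
10        437  V100       3      sgd                     434
11        354  H100      56      sgd                     298
12         81  H100      17     adam                      64
group by opt, min of loss_x100_minus_epochs:
opt
adagrad     40
adam        64
rmsprop    -16
sgd        211
Name: loss_x100_minus_epochs, dtype: int64
Hence 299.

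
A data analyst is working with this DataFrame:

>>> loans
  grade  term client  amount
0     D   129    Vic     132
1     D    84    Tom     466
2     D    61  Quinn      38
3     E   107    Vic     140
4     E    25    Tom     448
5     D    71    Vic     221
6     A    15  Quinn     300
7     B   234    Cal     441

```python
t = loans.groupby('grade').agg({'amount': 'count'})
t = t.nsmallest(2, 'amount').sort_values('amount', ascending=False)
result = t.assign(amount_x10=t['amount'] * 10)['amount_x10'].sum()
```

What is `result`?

20

group by grade, count of amount:
       amount
grade        
A           1
B           1
D           4
E           2
take 2 rows with smallest amount:
       amount
grade        
A           1
B           1
sort by amount descending:
       amount
grade        
A           1
B           1
add column amount_x10 = t['amount'] * 10:
       amount  amount_x10
grade                    
A           1          10
B           1          10
Then the sum of column 'amount_x10': 20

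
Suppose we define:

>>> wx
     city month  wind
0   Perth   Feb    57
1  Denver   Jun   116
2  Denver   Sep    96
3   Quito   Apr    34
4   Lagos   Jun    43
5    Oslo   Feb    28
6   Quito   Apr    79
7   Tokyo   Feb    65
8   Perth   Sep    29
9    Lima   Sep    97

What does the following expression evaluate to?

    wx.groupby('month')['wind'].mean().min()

group by month, mean of wind:
month
Apr    56.5
Feb    50.0
Jun    79.5
Sep    74.0
Name: wind, dtype: float64

50.0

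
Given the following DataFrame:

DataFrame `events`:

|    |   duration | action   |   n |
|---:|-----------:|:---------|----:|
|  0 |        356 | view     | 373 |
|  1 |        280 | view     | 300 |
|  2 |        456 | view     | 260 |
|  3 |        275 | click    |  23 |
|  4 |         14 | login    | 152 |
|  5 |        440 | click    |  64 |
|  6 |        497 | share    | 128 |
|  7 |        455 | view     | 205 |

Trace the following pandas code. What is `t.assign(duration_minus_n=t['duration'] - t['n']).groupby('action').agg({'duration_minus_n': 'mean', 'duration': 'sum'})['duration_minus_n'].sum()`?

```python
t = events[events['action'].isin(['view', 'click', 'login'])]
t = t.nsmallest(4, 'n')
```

filter rows where action in ['view', 'click', 'login']:
   duration action    n
0       356   view  373
1       280   view  300
2       456   view  260
3       275  click   23
4        14  login  152
5       440  click   64
7       455   view  205
take 4 rows with smallest n:
   duration action    n
3       275  click   23
5       440  click   64
4        14  login  152
7       455   view  205
add column duration_minus_n = t['duration'] - t['n']:
   duration action    n  duration_minus_n
3       275  click   23               252
5       440  click   64               376
4        14  login  152              -138
7       455   view  205               250
group by action: mean(duration_minus_n), sum(duration):
        duration_minus_n  duration
action                            
click              314.0       715
login             -138.0        14
view               250.0       455
Reading off the sum of column 'duration_minus_n', we get 426.0.

426.0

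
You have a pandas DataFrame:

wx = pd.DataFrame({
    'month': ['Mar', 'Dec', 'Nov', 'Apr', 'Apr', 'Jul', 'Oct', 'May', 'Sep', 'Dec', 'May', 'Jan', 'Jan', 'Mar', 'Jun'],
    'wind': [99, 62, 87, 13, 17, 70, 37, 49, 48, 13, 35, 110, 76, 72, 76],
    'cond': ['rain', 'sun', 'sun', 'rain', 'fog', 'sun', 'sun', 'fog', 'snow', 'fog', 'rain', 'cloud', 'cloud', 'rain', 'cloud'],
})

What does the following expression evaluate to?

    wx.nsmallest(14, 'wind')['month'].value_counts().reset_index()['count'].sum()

take 14 rows with smallest wind:
   month  wind   cond
3    Apr    13   rain
9    Dec    13    fog
4    Apr    17    fog
10   May    35   rain
6    Oct    37    sun
8    Sep    48   snow
7    May    49    fog
1    Dec    62    sun
5    Jul    70    sun
13   Mar    72   rain
12   Jan    76  cloud
14   Jun    76  cloud
2    Nov    87    sun
0    Mar    99   rain
value_counts of month:
month
Apr    2
Dec    2
May    2
Mar    2
Oct    1
Sep    1
Jul    1
Jan    1
Jun    1
Nov    1
Name: count, dtype: int64
reset_index():
  month  count
0   Apr      2
1   Dec      2
2   May      2
3   Mar      2
4   Oct      1
5   Sep      1
6   Jul      1
7   Jan      1
8   Jun      1
9   Nov      1
The sum of column 'count' is 14.

14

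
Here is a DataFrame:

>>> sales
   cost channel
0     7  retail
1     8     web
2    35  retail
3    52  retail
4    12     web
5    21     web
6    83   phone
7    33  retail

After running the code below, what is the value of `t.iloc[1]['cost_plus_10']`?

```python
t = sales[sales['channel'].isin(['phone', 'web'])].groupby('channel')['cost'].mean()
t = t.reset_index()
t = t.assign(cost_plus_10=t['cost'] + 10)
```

23.6666666667

filter rows where channel in ['phone', 'web']:
   cost channel
1     8     web
4    12     web
5    21     web
6    83   phone
group by channel, mean of cost:
channel
phone    83.000000
web      13.666667
Name: cost, dtype: float64
reset_index():
  channel       cost
0   phone  83.000000
1     web  13.666667
add column cost_plus_10 = t['cost'] + 10:
  channel       cost  cost_plus_10
0   phone  83.000000     93.000000
1     web  13.666667     23.666667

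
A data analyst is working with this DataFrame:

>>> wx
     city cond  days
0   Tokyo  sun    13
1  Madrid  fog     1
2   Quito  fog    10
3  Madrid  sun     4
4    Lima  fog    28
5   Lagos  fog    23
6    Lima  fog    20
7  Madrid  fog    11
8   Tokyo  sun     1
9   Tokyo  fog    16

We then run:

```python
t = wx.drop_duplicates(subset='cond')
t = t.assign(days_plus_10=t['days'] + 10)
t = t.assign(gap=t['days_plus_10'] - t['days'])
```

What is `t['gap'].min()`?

drop duplicate cond (keep=first):
     city cond  days
0   Tokyo  sun    13
1  Madrid  fog     1
add column days_plus_10 = t['days'] + 10:
     city cond  days  days_plus_10
0   Tokyo  sun    13            23
1  Madrid  fog     1            11
add column gap = t['days_plus_10'] - t['days']:
     city cond  days  days_plus_10  gap
0   Tokyo  sun    13            23   10
1  Madrid  fog     1            11   10
Then the min of column 'gap': 10

10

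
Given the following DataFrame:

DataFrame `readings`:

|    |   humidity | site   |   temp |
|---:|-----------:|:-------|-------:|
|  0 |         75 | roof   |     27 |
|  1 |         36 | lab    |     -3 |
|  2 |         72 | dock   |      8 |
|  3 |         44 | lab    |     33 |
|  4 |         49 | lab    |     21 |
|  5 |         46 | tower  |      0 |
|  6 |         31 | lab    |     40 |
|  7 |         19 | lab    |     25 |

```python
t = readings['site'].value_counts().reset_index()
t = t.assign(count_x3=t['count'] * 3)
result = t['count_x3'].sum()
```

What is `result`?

24

value_counts of site:
site
lab      5
roof     1
dock     1
tower    1
Name: count, dtype: int64
reset_index():
    site  count
0    lab      5
1   roof      1
2   dock      1
3  tower      1
add column count_x3 = t['count'] * 3:
    site  count  count_x3
0    lab      5        15
1   roof      1         3
2   dock      1         3
3  tower      1         3
Hence 24.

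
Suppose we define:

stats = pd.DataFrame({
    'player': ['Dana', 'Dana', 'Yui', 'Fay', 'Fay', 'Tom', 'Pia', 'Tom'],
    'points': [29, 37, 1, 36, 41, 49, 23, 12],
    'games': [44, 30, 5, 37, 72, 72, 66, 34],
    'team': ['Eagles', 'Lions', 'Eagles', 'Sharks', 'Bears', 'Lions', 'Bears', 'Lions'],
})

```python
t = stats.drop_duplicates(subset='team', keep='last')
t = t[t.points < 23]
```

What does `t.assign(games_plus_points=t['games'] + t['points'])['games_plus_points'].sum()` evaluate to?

52

drop duplicate team (keep=last):
  player  points  games    team
2    Yui       1      5  Eagles
3    Fay      36     37  Sharks
6    Pia      23     66   Bears
7    Tom      12     34   Lions
filter rows where points < 23:
  player  points  games    team
2    Yui       1      5  Eagles
7    Tom      12     34   Lions
add column games_plus_points = t['games'] + t['points']:
  player  points  games    team  games_plus_points
2    Yui       1      5  Eagles                  6
7    Tom      12     34   Lions                 46
Then the sum of column 'games_plus_points': 52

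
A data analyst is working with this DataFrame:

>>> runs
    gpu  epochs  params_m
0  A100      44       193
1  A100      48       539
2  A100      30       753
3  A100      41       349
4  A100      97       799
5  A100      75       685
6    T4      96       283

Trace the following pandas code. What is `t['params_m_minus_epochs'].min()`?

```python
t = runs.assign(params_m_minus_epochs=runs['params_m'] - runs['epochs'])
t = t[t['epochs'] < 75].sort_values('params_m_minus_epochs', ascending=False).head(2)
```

491

add column params_m_minus_epochs = runs['params_m'] - runs['epochs']:
    gpu  epochs  params_m  params_m_minus_epochs
0  A100      44       193                    149
1  A100      48       539                    491
2  A100      30       753                    723
3  A100      41       349                    308
4  A100      97       799                    702
5  A100      75       685                    610
6    T4      96       283                    187
filter rows where epochs < 75:
    gpu  epochs  params_m  params_m_minus_epochs
0  A100      44       193                    149
1  A100      48       539                    491
2  A100      30       753                    723
3  A100      41       349                    308
sort by params_m_minus_epochs descending:
    gpu  epochs  params_m  params_m_minus_epochs
2  A100      30       753                    723
1  A100      48       539                    491
3  A100      41       349                    308
0  A100      44       193                    149
take first 2 rows:
    gpu  epochs  params_m  params_m_minus_epochs
2  A100      30       753                    723
1  A100      48       539                    491
Taking the min of column 'params_m_minus_epochs' gives 491.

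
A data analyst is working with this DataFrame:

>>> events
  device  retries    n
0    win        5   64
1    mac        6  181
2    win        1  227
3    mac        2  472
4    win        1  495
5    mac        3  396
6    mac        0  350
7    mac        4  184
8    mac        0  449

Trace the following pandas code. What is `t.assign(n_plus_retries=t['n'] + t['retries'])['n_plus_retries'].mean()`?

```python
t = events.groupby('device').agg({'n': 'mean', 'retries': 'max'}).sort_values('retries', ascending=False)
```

group by device: mean(n), max(retries):
                 n  retries
device                     
mac     338.666667        6
win     262.000000        5
sort by retries descending:
                 n  retries
device                     
mac     338.666667        6
win     262.000000        5
add column n_plus_retries = t['n'] + t['retries']:
                 n  retries  n_plus_retries
device                                     
mac     338.666667        6      344.666667
win     262.000000        5      267.000000
Hence 305.833333333.

305.833333333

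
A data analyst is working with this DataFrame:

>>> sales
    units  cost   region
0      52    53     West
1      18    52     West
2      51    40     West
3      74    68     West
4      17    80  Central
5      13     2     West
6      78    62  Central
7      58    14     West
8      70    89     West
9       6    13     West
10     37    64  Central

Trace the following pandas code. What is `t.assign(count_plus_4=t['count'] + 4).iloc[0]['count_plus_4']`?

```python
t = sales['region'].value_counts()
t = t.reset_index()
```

12

value_counts of region:
region
West       8
Central    3
Name: count, dtype: int64
reset_index():
    region  count
0     West      8
1  Central      3
add column count_plus_4 = t['count'] + 4:
    region  count  count_plus_4
0     West      8            12
1  Central      3             7
Finally, value at position 0, column 'count_plus_4' = 12.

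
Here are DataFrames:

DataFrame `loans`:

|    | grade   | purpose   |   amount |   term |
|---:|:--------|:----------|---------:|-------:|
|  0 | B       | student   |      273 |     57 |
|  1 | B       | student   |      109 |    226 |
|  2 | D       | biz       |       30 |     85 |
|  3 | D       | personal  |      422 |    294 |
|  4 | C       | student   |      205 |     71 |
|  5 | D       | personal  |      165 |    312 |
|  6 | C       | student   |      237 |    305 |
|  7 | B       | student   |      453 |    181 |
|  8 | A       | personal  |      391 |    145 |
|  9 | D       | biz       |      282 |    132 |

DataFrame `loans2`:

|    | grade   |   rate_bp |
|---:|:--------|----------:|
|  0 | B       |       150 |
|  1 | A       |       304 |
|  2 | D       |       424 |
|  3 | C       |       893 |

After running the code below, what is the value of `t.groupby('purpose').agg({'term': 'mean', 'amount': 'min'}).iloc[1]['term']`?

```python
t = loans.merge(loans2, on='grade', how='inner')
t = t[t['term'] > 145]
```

237.333333333

merge on 'grade' (how='inner') → 10 rows:
  grade   purpose  amount  term  rate_bp
0     B   student     273    57      150
1     B   student     109   226      150
2     D       biz      30    85      424
3     D  personal     422   294      424
4     C   student     205    71      893
5     D  personal     165   312      424
6     C   student     237   305      893
7     B   student     453   181      150
8     A  personal     391   145      304
9     D       biz     282   132      424
filter rows where term > 145:
  grade   purpose  amount  term  rate_bp
1     B   student     109   226      150
3     D  personal     422   294      424
5     D  personal     165   312      424
6     C   student     237   305      893
7     B   student     453   181      150
group by purpose: mean(term), min(amount):
                term  amount
purpose                     
personal  303.000000     165
student   237.333333     109
Reading off the value at position 1, column 'term', we get 237.333333333.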